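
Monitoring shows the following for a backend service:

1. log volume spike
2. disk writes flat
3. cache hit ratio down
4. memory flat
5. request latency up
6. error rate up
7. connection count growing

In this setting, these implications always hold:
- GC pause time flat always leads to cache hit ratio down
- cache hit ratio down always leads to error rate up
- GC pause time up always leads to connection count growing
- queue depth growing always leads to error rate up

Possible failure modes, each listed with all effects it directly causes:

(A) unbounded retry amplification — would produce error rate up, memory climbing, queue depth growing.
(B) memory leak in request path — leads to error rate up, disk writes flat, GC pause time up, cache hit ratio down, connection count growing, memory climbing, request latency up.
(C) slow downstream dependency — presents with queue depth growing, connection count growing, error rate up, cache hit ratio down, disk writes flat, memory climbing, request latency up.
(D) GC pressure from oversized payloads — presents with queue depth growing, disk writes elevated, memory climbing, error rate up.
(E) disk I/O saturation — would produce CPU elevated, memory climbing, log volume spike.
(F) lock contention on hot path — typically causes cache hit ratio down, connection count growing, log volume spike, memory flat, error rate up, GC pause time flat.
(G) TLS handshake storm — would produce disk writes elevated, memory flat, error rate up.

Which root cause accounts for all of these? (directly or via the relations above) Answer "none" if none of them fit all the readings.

none

Checking each candidate against the observations:
(A) unbounded retry amplification — log volume spike miss; disk writes flat miss; cache hit ratio down miss; memory flat miss; request latency up miss; error rate up match; connection count growing miss
(B) memory leak in request path — log volume spike miss; disk writes flat match; cache hit ratio down match; memory flat miss; request latency up match; error rate up match; connection count growing match
(C) slow downstream dependency — log volume spike miss; disk writes flat match; cache hit ratio down match; memory flat miss; request latency up match; error rate up match; connection count growing match
(D) GC pressure from oversized payloads — log volume spike miss; disk writes flat miss; cache hit ratio down miss; memory flat miss; request latency up miss; error rate up match; connection count growing miss
(E) disk I/O saturation — fails on disk writes flat, cache hit ratio down, memory flat, request latency up, error rate up, connection count growing (predicts memory climbing, not memory flat)
(F) lock contention on hot path — does not account for disk writes flat, request latency up
(G) TLS handshake storm — fails on log volume spike, disk writes flat, cache hit ratio down, request latency up, connection count growing (predicts disk writes elevated, not disk writes flat)
Every candidate fails on at least one observation.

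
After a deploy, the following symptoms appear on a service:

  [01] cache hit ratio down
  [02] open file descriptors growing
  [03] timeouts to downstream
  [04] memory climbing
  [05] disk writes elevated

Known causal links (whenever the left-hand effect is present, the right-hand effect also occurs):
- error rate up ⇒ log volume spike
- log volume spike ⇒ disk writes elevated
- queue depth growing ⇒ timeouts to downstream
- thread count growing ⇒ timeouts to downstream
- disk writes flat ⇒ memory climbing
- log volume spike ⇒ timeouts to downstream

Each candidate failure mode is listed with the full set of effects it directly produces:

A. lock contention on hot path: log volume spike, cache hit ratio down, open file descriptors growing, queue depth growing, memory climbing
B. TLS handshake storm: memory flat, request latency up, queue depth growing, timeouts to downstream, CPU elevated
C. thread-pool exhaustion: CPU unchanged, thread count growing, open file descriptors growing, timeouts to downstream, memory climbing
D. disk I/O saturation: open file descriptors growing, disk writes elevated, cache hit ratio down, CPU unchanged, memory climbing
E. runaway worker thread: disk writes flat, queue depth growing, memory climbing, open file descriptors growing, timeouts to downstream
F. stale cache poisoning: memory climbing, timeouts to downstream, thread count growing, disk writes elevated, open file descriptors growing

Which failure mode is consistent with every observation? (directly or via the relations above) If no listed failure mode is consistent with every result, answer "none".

A

For each candidate, compare predicted effects to what was observed:
(A) lock contention on hot path — accounts for every observation (timeouts to downstream via queue depth growing → timeouts to downstream)
(B) TLS handshake storm — fails on cache hit ratio down, open file descriptors growing, memory climbing, disk writes elevated (predicts memory flat, not memory climbing)
(C) thread-pool exhaustion — does not account for cache hit ratio down, disk writes elevated
(D) disk I/O saturation — does not account for timeouts to downstream
(E) runaway worker thread — cache hit ratio down miss; open file descriptors growing match; timeouts to downstream match; memory climbing match; disk writes elevated miss
(F) stale cache poisoning — does not account for cache hit ratio down
(A) alone accounts for all the evidence.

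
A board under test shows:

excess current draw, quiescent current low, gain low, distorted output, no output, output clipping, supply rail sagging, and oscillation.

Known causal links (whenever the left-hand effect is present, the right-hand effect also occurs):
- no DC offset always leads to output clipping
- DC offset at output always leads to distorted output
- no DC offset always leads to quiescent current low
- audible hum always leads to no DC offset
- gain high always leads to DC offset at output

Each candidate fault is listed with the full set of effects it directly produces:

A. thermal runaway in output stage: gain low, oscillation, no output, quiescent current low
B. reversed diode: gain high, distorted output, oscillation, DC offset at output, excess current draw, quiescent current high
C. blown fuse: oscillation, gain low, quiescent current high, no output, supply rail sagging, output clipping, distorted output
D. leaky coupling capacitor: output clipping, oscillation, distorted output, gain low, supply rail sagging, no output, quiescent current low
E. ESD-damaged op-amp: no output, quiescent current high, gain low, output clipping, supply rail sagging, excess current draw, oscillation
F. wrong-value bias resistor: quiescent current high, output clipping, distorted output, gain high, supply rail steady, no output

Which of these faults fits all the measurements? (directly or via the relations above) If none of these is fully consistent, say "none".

For each candidate, compare predicted effects to what was observed:
(A) thermal runaway in output stage — excess current draw NO; quiescent current low yes; gain low yes; distorted output NO; no output yes; output clipping NO; supply rail sagging NO; oscillation yes
(B) reversed diode — excess current draw yes; quiescent current low NO; gain low NO; distorted output yes; no output NO; output clipping NO; supply rail sagging NO; oscillation yes
(C) blown fuse — fails on excess current draw, quiescent current low (predicts quiescent current high, not quiescent current low)
(D) leaky coupling capacitor — excess current draw NO; quiescent current low yes; gain low yes; distorted output yes; no output yes; output clipping yes; supply rail sagging yes; oscillation yes
(E) ESD-damaged op-amp — excess current draw yes; quiescent current low NO; gain low yes; distorted output NO; no output yes; output clipping yes; supply rail sagging yes; oscillation yes
(F) wrong-value bias resistor — fails on excess current draw, quiescent current low, gain low, supply rail sagging, oscillation (predicts quiescent current high, not quiescent current low; predicts gain high, not gain low; predicts supply rail steady, not supply rail sagging)
Every candidate fails on at least one observation.

none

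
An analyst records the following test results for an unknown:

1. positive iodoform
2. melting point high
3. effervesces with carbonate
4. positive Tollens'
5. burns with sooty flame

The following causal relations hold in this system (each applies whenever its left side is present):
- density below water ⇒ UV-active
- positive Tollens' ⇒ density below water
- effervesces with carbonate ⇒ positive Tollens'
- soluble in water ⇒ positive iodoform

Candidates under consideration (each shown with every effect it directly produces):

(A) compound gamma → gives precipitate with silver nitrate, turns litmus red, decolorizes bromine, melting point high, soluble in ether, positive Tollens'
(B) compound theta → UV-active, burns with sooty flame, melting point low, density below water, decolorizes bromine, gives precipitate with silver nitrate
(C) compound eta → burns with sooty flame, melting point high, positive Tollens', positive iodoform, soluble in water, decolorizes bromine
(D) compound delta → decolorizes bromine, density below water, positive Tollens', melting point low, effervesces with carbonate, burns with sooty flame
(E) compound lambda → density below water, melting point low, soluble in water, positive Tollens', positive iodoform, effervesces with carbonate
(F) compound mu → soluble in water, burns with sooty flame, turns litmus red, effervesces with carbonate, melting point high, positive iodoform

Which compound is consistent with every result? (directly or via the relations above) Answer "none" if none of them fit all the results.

Testing each hypothesis:
(A) compound gamma — positive iodoform miss; melting point high match; effervesces with carbonate miss; positive Tollens' match; burns with sooty flame miss
(B) compound theta — positive iodoform miss; melting point high miss; effervesces with carbonate miss; positive Tollens' miss; burns with sooty flame match
(C) compound eta — positive iodoform match; melting point high match; effervesces with carbonate miss; positive Tollens' match; burns with sooty flame match
(D) compound delta — positive iodoform miss; melting point high miss; effervesces with carbonate match; positive Tollens' match; burns with sooty flame match
(E) compound lambda — positive iodoform match; melting point high miss; effervesces with carbonate match; positive Tollens' match; burns with sooty flame miss
(F) compound mu — positive iodoform match; melting point high match; effervesces with carbonate match; positive Tollens' match (via effervesces with carbonate → positive Tollens'); burns with sooty flame match
(F) is the only candidate with no mismatches.

F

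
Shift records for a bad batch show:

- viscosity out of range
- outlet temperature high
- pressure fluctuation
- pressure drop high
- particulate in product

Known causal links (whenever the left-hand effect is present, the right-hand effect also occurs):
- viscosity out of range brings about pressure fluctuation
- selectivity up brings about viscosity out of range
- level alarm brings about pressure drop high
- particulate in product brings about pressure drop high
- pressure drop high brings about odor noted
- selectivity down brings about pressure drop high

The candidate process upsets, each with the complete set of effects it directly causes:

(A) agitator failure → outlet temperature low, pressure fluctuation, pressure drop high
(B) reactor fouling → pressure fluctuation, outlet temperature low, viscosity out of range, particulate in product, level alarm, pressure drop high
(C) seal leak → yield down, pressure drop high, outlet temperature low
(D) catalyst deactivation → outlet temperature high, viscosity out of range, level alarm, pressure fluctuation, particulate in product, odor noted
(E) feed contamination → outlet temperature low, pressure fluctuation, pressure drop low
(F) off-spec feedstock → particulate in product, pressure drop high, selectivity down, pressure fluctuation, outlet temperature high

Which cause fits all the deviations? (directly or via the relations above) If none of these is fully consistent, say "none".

D

Checking each candidate against the observations:
(A) agitator failure — viscosity out of range miss; outlet temperature high miss; pressure fluctuation match; pressure drop high match; particulate in product miss
(B) reactor fouling — viscosity out of range match; outlet temperature high miss; pressure fluctuation match; pressure drop high match; particulate in product match
(C) seal leak — viscosity out of range miss; outlet temperature high miss; pressure fluctuation miss; pressure drop high match; particulate in product miss
(D) catalyst deactivation — viscosity out of range match; outlet temperature high match; pressure fluctuation match; pressure drop high match (through level alarm → pressure drop high); particulate in product match
(E) feed contamination — viscosity out of range miss; outlet temperature high miss; pressure fluctuation match; pressure drop high miss; particulate in product miss
(F) off-spec feedstock — does not account for viscosity out of range
Only (D) is consistent with every observation.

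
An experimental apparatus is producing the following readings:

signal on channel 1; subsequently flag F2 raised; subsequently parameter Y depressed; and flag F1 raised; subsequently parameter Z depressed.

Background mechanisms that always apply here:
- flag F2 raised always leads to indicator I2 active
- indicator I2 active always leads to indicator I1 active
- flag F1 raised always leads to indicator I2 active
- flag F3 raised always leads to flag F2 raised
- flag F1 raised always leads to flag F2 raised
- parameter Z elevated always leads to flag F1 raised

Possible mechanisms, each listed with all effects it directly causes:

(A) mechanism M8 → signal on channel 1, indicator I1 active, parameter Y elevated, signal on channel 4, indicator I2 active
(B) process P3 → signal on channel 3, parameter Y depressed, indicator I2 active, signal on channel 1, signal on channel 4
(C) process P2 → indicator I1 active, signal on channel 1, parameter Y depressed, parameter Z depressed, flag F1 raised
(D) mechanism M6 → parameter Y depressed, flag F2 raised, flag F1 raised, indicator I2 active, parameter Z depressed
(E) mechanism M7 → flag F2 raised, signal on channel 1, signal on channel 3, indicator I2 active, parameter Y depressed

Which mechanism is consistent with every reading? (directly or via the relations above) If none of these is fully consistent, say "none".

C

Per-candidate check:
(A) mechanism M8 — fails on flag F2 raised, parameter Y depressed, flag F1 raised, parameter Z depressed (predicts parameter Y elevated, not parameter Y depressed)
(B) process P3 — does not account for flag F2 raised, flag F1 raised, parameter Z depressed
(C) process P2 — signal on channel 1 yes; flag F2 raised yes (by flag F1 raised → flag F2 raised); parameter Y depressed yes; flag F1 raised yes; parameter Z depressed yes
(D) mechanism M6 — signal on channel 1 NO; flag F2 raised yes; parameter Y depressed yes; flag F1 raised yes; parameter Z depressed yes
(E) mechanism M7 — does not account for flag F1 raised, parameter Z depressed
(C) alone accounts for all the evidence.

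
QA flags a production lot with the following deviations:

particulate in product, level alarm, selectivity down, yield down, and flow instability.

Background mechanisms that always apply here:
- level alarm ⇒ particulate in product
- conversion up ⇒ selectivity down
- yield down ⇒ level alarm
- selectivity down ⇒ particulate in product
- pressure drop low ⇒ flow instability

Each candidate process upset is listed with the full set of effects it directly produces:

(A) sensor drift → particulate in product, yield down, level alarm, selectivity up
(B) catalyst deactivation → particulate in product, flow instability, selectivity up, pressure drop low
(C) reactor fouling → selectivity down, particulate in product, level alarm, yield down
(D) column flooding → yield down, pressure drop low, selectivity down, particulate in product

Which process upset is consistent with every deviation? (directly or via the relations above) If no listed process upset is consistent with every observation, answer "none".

Testing each hypothesis:
(A) sensor drift — fails on selectivity down, flow instability (predicts selectivity up, not selectivity down)
(B) catalyst deactivation — particulate in product ✓; level alarm ✗; selectivity down ✗; yield down ✗; flow instability ✓
(C) reactor fouling — does not account for flow instability
(D) column flooding — particulate in product ✓; level alarm ✓ (via yield down → level alarm); selectivity down ✓; yield down ✓; flow instability ✓ (via pressure drop low → flow instability)
Only (D) is consistent with every observation.

D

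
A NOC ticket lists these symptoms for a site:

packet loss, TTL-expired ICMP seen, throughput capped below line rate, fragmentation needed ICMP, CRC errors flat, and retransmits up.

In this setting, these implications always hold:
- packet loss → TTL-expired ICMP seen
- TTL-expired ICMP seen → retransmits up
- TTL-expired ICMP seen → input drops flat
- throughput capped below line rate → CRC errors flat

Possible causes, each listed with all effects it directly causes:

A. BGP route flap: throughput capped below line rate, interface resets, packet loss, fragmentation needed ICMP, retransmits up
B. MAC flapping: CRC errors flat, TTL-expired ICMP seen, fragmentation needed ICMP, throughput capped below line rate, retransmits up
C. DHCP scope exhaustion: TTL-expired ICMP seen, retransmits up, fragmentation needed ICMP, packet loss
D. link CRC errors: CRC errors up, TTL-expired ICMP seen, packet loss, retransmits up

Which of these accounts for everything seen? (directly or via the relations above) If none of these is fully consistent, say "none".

Checking each candidate against the observations:
(A) BGP route flap — packet loss +; TTL-expired ICMP seen + (via packet loss → TTL-expired ICMP seen); throughput capped below line rate +; fragmentation needed ICMP +; CRC errors flat + (via throughput capped below line rate → CRC errors flat); retransmits up +
(B) MAC flapping — does not account for packet loss
(C) DHCP scope exhaustion — packet loss +; TTL-expired ICMP seen +; throughput capped below line rate -; fragmentation needed ICMP +; CRC errors flat -; retransmits up +
(D) link CRC errors — packet loss +; TTL-expired ICMP seen +; throughput capped below line rate -; fragmentation needed ICMP -; CRC errors flat -; retransmits up +
(A) is the only candidate with no mismatches.

A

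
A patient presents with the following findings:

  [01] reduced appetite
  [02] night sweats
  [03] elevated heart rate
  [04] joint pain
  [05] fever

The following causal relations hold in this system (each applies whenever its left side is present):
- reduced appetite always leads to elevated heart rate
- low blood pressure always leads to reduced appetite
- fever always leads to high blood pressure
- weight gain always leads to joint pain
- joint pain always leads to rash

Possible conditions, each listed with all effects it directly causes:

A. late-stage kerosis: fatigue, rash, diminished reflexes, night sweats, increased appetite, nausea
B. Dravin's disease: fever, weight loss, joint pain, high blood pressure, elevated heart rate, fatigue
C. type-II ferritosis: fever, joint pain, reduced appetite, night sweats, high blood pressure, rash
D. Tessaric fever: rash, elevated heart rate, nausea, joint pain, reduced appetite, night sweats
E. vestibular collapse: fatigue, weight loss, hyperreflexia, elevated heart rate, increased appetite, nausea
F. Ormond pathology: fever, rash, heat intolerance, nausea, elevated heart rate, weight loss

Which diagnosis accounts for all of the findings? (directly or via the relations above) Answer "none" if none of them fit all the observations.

C

For each candidate, compare predicted effects to what was observed:
(A) late-stage kerosis — fails on reduced appetite, elevated heart rate, joint pain, fever (predicts increased appetite, not reduced appetite)
(B) Dravin's disease — reduced appetite NO; night sweats NO; elevated heart rate yes; joint pain yes; fever yes
(C) type-II ferritosis — accounts for every observation (elevated heart rate by reduced appetite → elevated heart rate)
(D) Tessaric fever — does not account for fever
(E) vestibular collapse — fails on reduced appetite, night sweats, joint pain, fever (predicts increased appetite, not reduced appetite)
(F) Ormond pathology — reduced appetite NO; night sweats NO; elevated heart rate yes; joint pain NO; fever yes
Only (C) is consistent with every observation.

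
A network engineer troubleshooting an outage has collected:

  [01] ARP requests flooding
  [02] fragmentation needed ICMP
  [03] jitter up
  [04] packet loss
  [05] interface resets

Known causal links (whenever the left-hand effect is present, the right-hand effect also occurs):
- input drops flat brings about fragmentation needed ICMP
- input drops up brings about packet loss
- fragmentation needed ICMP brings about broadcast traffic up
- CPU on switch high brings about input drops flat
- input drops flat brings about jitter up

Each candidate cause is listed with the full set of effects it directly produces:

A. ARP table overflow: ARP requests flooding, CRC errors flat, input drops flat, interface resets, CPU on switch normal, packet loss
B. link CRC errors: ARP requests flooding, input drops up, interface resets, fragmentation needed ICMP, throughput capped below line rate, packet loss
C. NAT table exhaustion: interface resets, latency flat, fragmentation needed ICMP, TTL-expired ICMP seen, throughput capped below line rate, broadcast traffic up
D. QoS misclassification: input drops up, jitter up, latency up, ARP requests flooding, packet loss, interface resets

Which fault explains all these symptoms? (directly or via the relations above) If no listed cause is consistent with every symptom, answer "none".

A

For each candidate, compare predicted effects to what was observed:
(A) ARP table overflow — accounts for every observation (fragmentation needed ICMP through input drops flat → fragmentation needed ICMP)
(B) link CRC errors — ARP requests flooding ✓; fragmentation needed ICMP ✓; jitter up ✗; packet loss ✓; interface resets ✓
(C) NAT table exhaustion — does not account for ARP requests flooding, jitter up, packet loss
(D) QoS misclassification — ARP requests flooding ✓; fragmentation needed ICMP ✗; jitter up ✓; packet loss ✓; interface resets ✓
(A) alone accounts for all the evidence.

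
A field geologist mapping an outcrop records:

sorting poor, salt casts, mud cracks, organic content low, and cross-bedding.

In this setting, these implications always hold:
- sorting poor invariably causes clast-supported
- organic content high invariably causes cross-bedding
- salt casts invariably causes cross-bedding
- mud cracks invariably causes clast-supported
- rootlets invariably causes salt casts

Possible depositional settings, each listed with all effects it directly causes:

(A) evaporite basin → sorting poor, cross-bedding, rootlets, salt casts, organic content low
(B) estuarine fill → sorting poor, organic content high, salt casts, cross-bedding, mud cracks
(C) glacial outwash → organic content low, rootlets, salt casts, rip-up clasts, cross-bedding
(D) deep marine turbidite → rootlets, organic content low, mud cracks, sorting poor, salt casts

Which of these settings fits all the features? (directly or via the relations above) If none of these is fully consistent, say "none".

D

Testing each hypothesis:
(A) evaporite basin — does not account for mud cracks
(B) estuarine fill — sorting poor yes; salt casts yes; mud cracks yes; organic content low NO; cross-bedding yes
(C) glacial outwash — does not account for sorting poor, mud cracks
(D) deep marine turbidite — sorting poor yes; salt casts yes; mud cracks yes; organic content low yes; cross-bedding yes (through salt casts → cross-bedding)
(D) is the only candidate with no mismatches.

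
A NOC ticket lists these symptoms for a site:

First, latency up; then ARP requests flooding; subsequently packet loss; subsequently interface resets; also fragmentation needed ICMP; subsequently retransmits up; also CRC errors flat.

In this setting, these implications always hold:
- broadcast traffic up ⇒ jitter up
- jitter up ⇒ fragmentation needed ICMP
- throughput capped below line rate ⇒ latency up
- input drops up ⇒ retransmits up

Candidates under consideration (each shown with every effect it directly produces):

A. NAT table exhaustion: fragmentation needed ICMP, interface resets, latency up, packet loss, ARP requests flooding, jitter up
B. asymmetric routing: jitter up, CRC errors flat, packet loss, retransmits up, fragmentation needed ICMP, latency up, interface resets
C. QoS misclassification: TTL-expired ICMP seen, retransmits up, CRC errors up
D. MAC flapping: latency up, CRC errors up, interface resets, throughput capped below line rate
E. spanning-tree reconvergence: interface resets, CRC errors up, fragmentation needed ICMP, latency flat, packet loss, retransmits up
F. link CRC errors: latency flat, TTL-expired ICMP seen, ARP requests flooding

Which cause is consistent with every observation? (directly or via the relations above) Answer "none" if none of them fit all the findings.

Per-candidate check:
(A) NAT table exhaustion — latency up match; ARP requests flooding match; packet loss match; interface resets match; fragmentation needed ICMP match; retransmits up miss; CRC errors flat miss
(B) asymmetric routing — latency up match; ARP requests flooding miss; packet loss match; interface resets match; fragmentation needed ICMP match; retransmits up match; CRC errors flat match
(C) QoS misclassification — latency up miss; ARP requests flooding miss; packet loss miss; interface resets miss; fragmentation needed ICMP miss; retransmits up match; CRC errors flat miss
(D) MAC flapping — latency up match; ARP requests flooding miss; packet loss miss; interface resets match; fragmentation needed ICMP miss; retransmits up miss; CRC errors flat miss
(E) spanning-tree reconvergence — latency up miss; ARP requests flooding miss; packet loss match; interface resets match; fragmentation needed ICMP match; retransmits up match; CRC errors flat miss
(F) link CRC errors — latency up miss; ARP requests flooding match; packet loss miss; interface resets miss; fragmentation needed ICMP miss; retransmits up miss; CRC errors flat miss
Every candidate fails on at least one observation.

none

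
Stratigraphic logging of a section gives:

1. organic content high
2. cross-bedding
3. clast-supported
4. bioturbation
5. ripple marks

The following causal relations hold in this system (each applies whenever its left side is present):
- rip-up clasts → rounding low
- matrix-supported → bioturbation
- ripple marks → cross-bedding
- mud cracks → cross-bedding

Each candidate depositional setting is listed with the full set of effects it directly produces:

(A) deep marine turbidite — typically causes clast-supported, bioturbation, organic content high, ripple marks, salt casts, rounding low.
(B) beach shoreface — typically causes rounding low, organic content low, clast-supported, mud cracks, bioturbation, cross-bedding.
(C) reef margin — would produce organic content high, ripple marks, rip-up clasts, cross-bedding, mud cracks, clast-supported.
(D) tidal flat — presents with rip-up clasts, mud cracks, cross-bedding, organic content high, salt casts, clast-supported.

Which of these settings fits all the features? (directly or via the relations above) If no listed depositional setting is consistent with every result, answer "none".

A

Per-candidate check:
(A) deep marine turbidite — accounts for every observation (cross-bedding via ripple marks → cross-bedding)
(B) beach shoreface — fails on organic content high, ripple marks (predicts organic content low, not organic content high)
(C) reef margin — organic content high +; cross-bedding +; clast-supported +; bioturbation -; ripple marks +
(D) tidal flat — does not account for bioturbation, ripple marks
(A) alone accounts for all the evidence.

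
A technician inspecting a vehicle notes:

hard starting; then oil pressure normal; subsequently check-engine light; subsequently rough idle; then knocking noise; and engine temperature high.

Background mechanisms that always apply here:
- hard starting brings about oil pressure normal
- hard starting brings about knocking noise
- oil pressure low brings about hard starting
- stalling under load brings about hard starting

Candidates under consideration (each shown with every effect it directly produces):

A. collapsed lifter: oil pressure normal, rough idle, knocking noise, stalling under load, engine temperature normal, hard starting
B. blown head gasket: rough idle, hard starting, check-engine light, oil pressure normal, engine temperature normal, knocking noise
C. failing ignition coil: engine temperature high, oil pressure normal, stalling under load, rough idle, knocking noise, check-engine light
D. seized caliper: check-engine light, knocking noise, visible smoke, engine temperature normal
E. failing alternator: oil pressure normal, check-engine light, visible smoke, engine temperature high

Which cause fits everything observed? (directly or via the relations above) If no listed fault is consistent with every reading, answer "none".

C

Testing each hypothesis:
(A) collapsed lifter — fails on check-engine light, engine temperature high (predicts engine temperature normal, not engine temperature high)
(B) blown head gasket — hard starting ✓; oil pressure normal ✓; check-engine light ✓; rough idle ✓; knocking noise ✓; engine temperature high ✗
(C) failing ignition coil — accounts for every observation (hard starting by stalling under load → hard starting)
(D) seized caliper — fails on hard starting, oil pressure normal, rough idle, engine temperature high (predicts engine temperature normal, not engine temperature high)
(E) failing alternator — hard starting ✗; oil pressure normal ✓; check-engine light ✓; rough idle ✗; knocking noise ✗; engine temperature high ✓
(C) is the only candidate with no mismatches.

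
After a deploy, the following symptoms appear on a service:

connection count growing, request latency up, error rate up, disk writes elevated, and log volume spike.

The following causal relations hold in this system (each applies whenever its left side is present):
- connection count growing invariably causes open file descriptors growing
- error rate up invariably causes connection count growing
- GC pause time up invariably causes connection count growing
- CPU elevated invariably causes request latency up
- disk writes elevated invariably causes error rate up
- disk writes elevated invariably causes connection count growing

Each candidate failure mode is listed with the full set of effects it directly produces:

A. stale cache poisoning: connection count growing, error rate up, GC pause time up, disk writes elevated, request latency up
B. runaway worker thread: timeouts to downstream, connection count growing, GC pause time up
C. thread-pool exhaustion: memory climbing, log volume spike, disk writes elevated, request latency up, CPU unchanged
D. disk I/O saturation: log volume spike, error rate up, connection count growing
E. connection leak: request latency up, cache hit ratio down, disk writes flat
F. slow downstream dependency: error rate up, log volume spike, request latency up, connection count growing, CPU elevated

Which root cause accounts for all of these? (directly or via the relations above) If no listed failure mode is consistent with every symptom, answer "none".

For each candidate, compare predicted effects to what was observed:
(A) stale cache poisoning — connection count growing +; request latency up +; error rate up +; disk writes elevated +; log volume spike -
(B) runaway worker thread — connection count growing +; request latency up -; error rate up -; disk writes elevated -; log volume spike -
(C) thread-pool exhaustion — connection count growing + (by disk writes elevated → connection count growing); request latency up +; error rate up + (by disk writes elevated → error rate up); disk writes elevated +; log volume spike +
(D) disk I/O saturation — does not account for request latency up, disk writes elevated
(E) connection leak — fails on connection count growing, error rate up, disk writes elevated, log volume spike (predicts disk writes flat, not disk writes elevated)
(F) slow downstream dependency — connection count growing +; request latency up +; error rate up +; disk writes elevated -; log volume spike +
(C) is the only candidate with no mismatches.

C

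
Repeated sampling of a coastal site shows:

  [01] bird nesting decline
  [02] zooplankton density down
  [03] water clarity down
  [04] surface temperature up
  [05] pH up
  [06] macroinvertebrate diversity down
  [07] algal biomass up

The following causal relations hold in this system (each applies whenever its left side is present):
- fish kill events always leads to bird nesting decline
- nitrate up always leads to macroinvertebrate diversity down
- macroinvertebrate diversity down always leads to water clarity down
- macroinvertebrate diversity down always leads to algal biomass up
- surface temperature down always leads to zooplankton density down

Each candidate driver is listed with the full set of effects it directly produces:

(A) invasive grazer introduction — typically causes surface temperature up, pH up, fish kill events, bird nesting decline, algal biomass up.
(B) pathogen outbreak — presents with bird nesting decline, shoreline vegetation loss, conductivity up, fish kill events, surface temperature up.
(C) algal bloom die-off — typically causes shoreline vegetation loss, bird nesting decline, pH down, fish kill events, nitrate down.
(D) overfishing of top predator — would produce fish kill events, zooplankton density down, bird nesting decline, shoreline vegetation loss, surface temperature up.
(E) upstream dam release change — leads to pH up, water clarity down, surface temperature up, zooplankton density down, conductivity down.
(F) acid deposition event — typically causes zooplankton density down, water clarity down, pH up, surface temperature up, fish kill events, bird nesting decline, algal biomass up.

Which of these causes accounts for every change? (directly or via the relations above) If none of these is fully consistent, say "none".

none

Testing each hypothesis:
(A) invasive grazer introduction — does not account for zooplankton density down, water clarity down, macroinvertebrate diversity down
(B) pathogen outbreak — does not account for zooplankton density down, water clarity down, pH up, macroinvertebrate diversity down, algal biomass up
(C) algal bloom die-off — fails on zooplankton density down, water clarity down, surface temperature up, pH up, macroinvertebrate diversity down, algal biomass up (predicts pH down, not pH up)
(D) overfishing of top predator — does not account for water clarity down, pH up, macroinvertebrate diversity down, algal biomass up
(E) upstream dam release change — does not account for bird nesting decline, macroinvertebrate diversity down, algal biomass up
(F) acid deposition event — bird nesting decline +; zooplankton density down +; water clarity down +; surface temperature up +; pH up +; macroinvertebrate diversity down -; algal biomass up +
Every candidate fails on at least one observation.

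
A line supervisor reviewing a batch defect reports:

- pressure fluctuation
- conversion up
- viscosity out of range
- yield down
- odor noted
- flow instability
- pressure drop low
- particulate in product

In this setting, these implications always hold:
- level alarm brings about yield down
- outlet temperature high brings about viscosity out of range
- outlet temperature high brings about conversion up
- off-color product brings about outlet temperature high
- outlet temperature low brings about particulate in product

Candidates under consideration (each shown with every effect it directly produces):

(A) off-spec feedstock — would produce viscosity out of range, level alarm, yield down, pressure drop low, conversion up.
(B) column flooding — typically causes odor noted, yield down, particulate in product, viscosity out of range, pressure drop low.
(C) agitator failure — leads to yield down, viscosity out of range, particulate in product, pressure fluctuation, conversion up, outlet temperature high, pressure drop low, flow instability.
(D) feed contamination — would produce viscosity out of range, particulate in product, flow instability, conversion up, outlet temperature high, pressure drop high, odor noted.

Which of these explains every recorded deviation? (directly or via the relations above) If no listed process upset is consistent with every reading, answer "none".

none

Per-candidate check:
(A) off-spec feedstock — pressure fluctuation ✗; conversion up ✓; viscosity out of range ✓; yield down ✓; odor noted ✗; flow instability ✗; pressure drop low ✓; particulate in product ✗
(B) column flooding — pressure fluctuation ✗; conversion up ✗; viscosity out of range ✓; yield down ✓; odor noted ✓; flow instability ✗; pressure drop low ✓; particulate in product ✓
(C) agitator failure — does not account for odor noted
(D) feed contamination — fails on pressure fluctuation, yield down, pressure drop low (predicts pressure drop high, not pressure drop low)
No candidate is consistent with all observations.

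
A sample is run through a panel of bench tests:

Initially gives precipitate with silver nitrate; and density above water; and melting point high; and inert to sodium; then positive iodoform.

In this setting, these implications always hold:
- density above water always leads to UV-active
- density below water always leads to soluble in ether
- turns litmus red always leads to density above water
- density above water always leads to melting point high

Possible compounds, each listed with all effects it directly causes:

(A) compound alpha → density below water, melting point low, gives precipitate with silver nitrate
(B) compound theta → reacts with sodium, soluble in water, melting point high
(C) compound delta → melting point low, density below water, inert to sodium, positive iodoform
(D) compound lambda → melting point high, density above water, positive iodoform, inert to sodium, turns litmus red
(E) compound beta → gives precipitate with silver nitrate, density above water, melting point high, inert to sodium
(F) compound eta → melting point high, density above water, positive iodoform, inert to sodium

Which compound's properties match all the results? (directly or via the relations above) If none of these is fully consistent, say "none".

Testing each hypothesis:
(A) compound alpha — gives precipitate with silver nitrate ✓; density above water ✗; melting point high ✗; inert to sodium ✗; positive iodoform ✗
(B) compound theta — fails on gives precipitate with silver nitrate, density above water, inert to sodium, positive iodoform (predicts reacts with sodium, not inert to sodium)
(C) compound delta — gives precipitate with silver nitrate ✗; density above water ✗; melting point high ✗; inert to sodium ✓; positive iodoform ✓
(D) compound lambda — does not account for gives precipitate with silver nitrate
(E) compound beta — does not account for positive iodoform
(F) compound eta — does not account for gives precipitate with silver nitrate
No candidate is consistent with all observations.

none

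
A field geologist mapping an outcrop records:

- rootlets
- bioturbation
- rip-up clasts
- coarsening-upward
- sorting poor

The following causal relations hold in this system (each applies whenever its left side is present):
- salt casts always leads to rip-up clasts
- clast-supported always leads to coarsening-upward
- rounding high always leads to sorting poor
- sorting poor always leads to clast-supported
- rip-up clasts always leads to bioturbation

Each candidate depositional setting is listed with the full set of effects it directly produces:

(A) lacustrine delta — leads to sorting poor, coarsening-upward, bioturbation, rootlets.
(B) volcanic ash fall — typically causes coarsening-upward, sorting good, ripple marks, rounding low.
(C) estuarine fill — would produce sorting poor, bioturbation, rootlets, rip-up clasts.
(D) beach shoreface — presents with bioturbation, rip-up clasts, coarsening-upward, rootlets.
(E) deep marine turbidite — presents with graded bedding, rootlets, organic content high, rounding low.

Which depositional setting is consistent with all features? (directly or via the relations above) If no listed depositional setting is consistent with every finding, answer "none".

C

For each candidate, compare predicted effects to what was observed:
(A) lacustrine delta — rootlets +; bioturbation +; rip-up clasts -; coarsening-upward +; sorting poor +
(B) volcanic ash fall — fails on rootlets, bioturbation, rip-up clasts, sorting poor (predicts sorting good, not sorting poor)
(C) estuarine fill — accounts for every observation (coarsening-upward via sorting poor → clast-supported → coarsening-upward)
(D) beach shoreface — rootlets +; bioturbation +; rip-up clasts +; coarsening-upward +; sorting poor -
(E) deep marine turbidite — rootlets +; bioturbation -; rip-up clasts -; coarsening-upward -; sorting poor -
(C) is the only candidate with no mismatches.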